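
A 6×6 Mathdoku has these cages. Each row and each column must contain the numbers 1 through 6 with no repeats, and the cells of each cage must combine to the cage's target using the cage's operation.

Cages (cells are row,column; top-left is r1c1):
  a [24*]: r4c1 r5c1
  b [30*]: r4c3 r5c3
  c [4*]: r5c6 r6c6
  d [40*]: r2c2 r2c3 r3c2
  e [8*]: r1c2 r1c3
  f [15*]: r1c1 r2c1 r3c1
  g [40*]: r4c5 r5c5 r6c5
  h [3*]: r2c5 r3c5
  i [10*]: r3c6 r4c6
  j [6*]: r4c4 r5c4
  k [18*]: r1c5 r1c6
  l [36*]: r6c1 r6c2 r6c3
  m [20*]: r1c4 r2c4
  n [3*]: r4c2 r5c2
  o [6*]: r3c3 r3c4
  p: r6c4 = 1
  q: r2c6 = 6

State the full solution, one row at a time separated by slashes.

1 2 4 5 6 3 / 3 5 2 4 1 6 / 5 4 1 6 3 2 / 4 1 6 3 2 5 / 6 3 5 2 4 1 / 2 6 3 1 5 4

Cage q is given; hence r2c6 = 6.
P is a freebie; hence r6c4 = 1.
1 is placed in row 6, so r6c6 = 4.
Cage k needs two cells with product 18, which forces r1c5 = 6.
Column 6 already has 6; hence r1c6 = 3.
Column 6 now contains 4; hence r5c6 = 1.
Cage n's pair has product 3; hence r4c2 = 1.
Row 5 now contains 1, leaving r5c2 = 3.
Row 5 now contains 3, so r5c4 = 2.
Column 4 now contains 2; hence r4c4 = 3.
The two cells of cage o must have product 6, leaving r3c3 = 1.
Column 4 now contains 3; hence r3c4 = 6.
Row 3 now contains 1, which forces r3c5 = 3.
The 3 cells of cage f must have product 15, which forces r1c1 = 1.
Cage f has product 15, which forces r2c1 = 3.
3 is placed in column 5; hence r2c5 = 1.
3 is placed in row 3, which forces r3c1 = 5.
Row 3 already has 5, so r3c6 = 2.
Column 6 now contains 2, so r4c6 = 5.
2 is placed in row 3, which forces r3c2 = 4.
Row 4 now contains 5, which forces r4c3 = 6.
The two cells of cage b must have product 30, so r5c3 = 5.
5 is placed in row 5, which forces r5c5 = 4.
Cage l needs product 36, which forces r6c3 = 3.
4 is placed in column 2, leaving r1c2 = 2.
The two cells of cage e must have product 8, leaving r1c3 = 4.
Row 1 now contains 4; hence r1c4 = 5.
The 3 cells of cage d must have product 40, leaving r2c2 = 5.
Column 3 already has 5, which forces r2c3 = 2.
5 is placed in column 4, so r2c4 = 4.
6 is placed in row 4, leaving r4c1 = 4.
Column 5 now contains 4; hence r4c5 = 2.
Row 5 now contains 4; hence r5c1 = 6.
6 is placed in column 1; hence r6c1 = 2.
2 is placed in column 2, leaving r6c2 = 6.
Cage g has product 40; hence r6c5 = 5.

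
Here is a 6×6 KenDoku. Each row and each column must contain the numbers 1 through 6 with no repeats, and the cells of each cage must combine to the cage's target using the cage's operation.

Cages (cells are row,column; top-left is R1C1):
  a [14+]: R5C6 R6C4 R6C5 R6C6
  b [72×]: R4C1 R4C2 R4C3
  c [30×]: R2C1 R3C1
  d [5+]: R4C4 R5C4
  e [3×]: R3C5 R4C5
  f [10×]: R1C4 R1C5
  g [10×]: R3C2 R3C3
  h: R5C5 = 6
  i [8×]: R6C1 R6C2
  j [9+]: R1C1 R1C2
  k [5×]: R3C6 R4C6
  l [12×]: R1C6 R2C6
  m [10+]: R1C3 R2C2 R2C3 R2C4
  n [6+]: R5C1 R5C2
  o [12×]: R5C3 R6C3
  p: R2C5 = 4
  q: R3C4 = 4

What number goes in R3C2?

2

P is a freebie, leaving R2C5 = 4.
Cage q is given, which forces R3C4 = 4.
H is a freebie, which forces R5C5 = 6.
In row 1, 1 can only go at R1C3, so R1C3 = 1.
The only place for 3 in row 3 is R3C5.
3 is placed in column 5, leaving R4C5 = 1.
Row 4 now contains 1, which forces R4C6 = 5.
5 is placed in column 6, leaving R3C6 = 1.
In row 3, 6 can only go at R3C1, so R3C1 = 6.
Column 1 now contains 6, so R2C1 = 5.
Row 1 needs a 3, and only R1C1 is open for it.
Cage j's pair has sum 9, which forces R1C2 = 6.
Column 1 now contains 3, which forces R4C1 = 4.
Column 2 already has 6; hence R4C2 = 3.
3 is placed in row 4, which forces R4C3 = 6.
3 is placed in row 4, so R4C4 = 2.
Column 4 already has 2, so R5C4 = 3.
Column 1 now contains 4, which forces R6C1 = 2.
2 is placed in row 6, so R6C2 = 4.
Row 6 already has 4, leaving R6C3 = 3.
2 is placed in row 6, leaving R6C5 = 5.
Row 6 now contains 3, which forces R6C6 = 6.
Column 4 already has 2; hence R1C4 = 5.
5 is placed in column 5, leaving R1C5 = 2.
Cage l needs two cells with product 12, leaving R1C6 = 4.
The 4 cells of cage m must have sum 10, which forces R2C2 = 1.
Column 3 now contains 6; hence R2C3 = 2.
Cage m needs sum 10, leaving R2C4 = 6.
Cage l's pair has product 12, so R2C6 = 3.
2 is placed in column 3, leaving R3C3 = 5.
Column 1 now contains 2; hence R5C1 = 1.
The two cells of cage n must have sum 6, so R5C2 = 5.
Cage o needs two cells with product 12, leaving R5C3 = 4.
Cage a has sum 14, so R5C6 = 2.
6 is placed in row 6, leaving R6C4 = 1.
5 is placed in row 3, which forces R3C2 = 2.
Filled in: 3 6 1 5 2 4 / 5 1 2 6 4 3 / 6 2 5 4 3 1 / 4 3 6 2 1 5 / 1 5 4 3 6 2 / 2 4 3 1 5 6.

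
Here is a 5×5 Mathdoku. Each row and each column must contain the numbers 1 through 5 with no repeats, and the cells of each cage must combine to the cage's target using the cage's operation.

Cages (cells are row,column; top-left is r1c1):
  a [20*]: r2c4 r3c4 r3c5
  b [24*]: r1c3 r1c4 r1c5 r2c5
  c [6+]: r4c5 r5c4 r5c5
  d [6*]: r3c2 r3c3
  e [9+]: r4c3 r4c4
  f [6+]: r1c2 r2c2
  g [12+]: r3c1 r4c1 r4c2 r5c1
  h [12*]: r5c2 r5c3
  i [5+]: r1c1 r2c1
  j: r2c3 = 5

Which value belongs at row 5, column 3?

Cage j is a single given cell, so r2c3 = 5.
Column 3 now contains 5, which forces r4c3 = 4.
Row 4 now contains 4; hence r4c4 = 5.
Column 3 now contains 4; hence r5c3 = 3.
Cage d's pair has product 6, so r3c2 = 3.
Column 3 now contains 3, so r3c3 = 2.
Cage a needs product 20, so r3c5 = 5.
Row 5 already has 3, which forces r5c2 = 4.
Cage f's pair has sum 6, leaving r1c2 = 5.
Column 3 now contains 2; hence r1c3 = 1.
Cage f's pair has sum 6; hence r2c2 = 1.
1 is placed in row 2, which forces r2c4 = 4.
Row 3 now contains 5; hence r3c1 = 4.
4 is placed in column 4, leaving r3c4 = 1.
Column 2 already has 1, leaving r4c2 = 2.
Cage c has sum 6, so r4c5 = 3.
The 4 cells of cage g must have sum 12, so r5c1 = 5.
1 is placed in column 4, which forces r5c4 = 2.
Row 5 already has 2, leaving r5c5 = 1.
Column 4 already has 2, leaving r1c4 = 3.
Cage b has product 24, so r1c5 = 4.
Column 5 now contains 3, so r2c5 = 2.
Row 4 now contains 2; hence r4c1 = 1.
Row 1 already has 3, which forces r1c1 = 2.
Row 2 already has 2, leaving r2c1 = 3.
Completed grid: 2 5 1 3 4 / 3 1 5 4 2 / 4 3 2 1 5 / 1 2 4 5 3 / 5 4 3 2 1.

3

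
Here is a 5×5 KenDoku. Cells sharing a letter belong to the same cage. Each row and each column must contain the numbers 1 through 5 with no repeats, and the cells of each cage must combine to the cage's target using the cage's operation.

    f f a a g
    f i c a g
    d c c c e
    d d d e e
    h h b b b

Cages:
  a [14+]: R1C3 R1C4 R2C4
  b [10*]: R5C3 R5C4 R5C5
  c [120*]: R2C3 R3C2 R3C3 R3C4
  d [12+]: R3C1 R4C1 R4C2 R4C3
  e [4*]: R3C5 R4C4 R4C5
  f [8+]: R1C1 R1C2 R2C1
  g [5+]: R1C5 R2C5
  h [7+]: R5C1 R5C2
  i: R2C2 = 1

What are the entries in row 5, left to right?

3 4 1 2 5

Cage a needs sum 14, so R1C3 = 5.
Cage a needs sum 14, which forces R1C4 = 4.
Cage i is a single given cell, so R2C2 = 1.
The 3 cells of cage a must have sum 14, which forces R2C4 = 5.
Cage f needs sum 8, so R1C2 = 3.
The 4 cells of cage c must have product 120, which forces R3C2 = 5.
Cage b needs product 10, leaving R5C5 = 5.
The two cells of cage h must have sum 7, leaving R5C1 = 3.
Cage h's pair has sum 7, which forces R5C2 = 4.
Cage f needs sum 8; hence R1C1 = 1.
Row 1 already has 1; hence R1C5 = 2.
Column 1 now contains 3, leaving R2C1 = 4.
4 is placed in row 2, so R2C5 = 3.
Column 1 already has 4, which forces R3C1 = 2.
2 is placed in row 3, so R3C4 = 3.
Column 5 now contains 2, so R3C5 = 1.
Cage d has sum 12, so R4C1 = 5.
4 is placed in column 2, leaving R4C2 = 2.
Row 4 already has 2, leaving R4C4 = 1.
Column 5 already has 1, leaving R4C5 = 4.
Column 4 now contains 1, leaving R5C4 = 2.
3 is placed in row 2, which forces R2C3 = 2.
Row 3 already has 3, which forces R3C3 = 4.
Row 4 now contains 4, so R4C3 = 3.
Row 5 already has 2, which forces R5C3 = 1.
The full grid is 1 3 5 4 2 / 4 1 2 5 3 / 2 5 4 3 1 / 5 2 3 1 4 / 3 4 1 2 5.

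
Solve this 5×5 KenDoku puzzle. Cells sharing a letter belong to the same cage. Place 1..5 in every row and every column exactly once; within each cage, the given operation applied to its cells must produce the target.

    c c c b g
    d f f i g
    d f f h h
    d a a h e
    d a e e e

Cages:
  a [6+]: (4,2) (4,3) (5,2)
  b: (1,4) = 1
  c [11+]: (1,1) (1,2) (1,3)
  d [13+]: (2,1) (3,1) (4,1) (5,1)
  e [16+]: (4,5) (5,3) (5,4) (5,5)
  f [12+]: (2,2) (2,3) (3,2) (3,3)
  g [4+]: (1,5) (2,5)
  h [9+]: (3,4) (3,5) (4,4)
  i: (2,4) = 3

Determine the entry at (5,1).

1

B is a freebie, leaving (1,4) = 1.
1 is placed in row 1; hence (1,5) = 3.
I is a freebie, which forces (2,4) = 3.
Column 5 now contains 3; hence (2,5) = 1.
Cage h needs sum 9, so (3,4) = 5.
The 3 cells of cage h must have sum 9, so (3,5) = 2.
Cage h has sum 9; hence (4,4) = 2.
Column 4 now contains 2, which forces (5,4) = 4.
4 is placed in row 5, leaving (5,5) = 5.
5 is placed in column 5, which forces (4,5) = 4.
The 4 cells of cage e must have sum 16, leaving (5,3) = 3.
Cage a has sum 6, which forces (4,2) = 3.
Column 3 now contains 3, which forces (4,3) = 1.
Row 5 now contains 3, so (5,1) = 1.
The 3 cells of cage a must have sum 6, so (5,2) = 2.
Cage d needs sum 13, so (2,1) = 4.
Column 2 now contains 2, which forces (2,2) = 5.
Cage f needs sum 12, so (2,3) = 2.
Cage d needs sum 13; hence (3,1) = 3.
Cage f has sum 12; hence (3,2) = 1.
Column 3 already has 1, leaving (3,3) = 4.
Row 4 already has 3; hence (4,1) = 5.
Column 1 already has 5, leaving (1,1) = 2.
Column 2 now contains 5, which forces (1,2) = 4.
Column 3 now contains 4, leaving (1,3) = 5.
Filled in: 2 4 5 1 3 / 4 5 2 3 1 / 3 1 4 5 2 / 5 3 1 2 4 / 1 2 3 4 5.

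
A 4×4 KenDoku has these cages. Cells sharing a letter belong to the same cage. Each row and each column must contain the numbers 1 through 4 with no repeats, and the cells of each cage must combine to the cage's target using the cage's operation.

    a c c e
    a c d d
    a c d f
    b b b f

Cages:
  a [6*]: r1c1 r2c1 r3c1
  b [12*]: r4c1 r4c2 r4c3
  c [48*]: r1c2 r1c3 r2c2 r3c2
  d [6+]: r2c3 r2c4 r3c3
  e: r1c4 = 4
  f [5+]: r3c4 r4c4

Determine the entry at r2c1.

3

E is a freebie, leaving r1c4 = 4.
Cage c has product 48, leaving r1c2 = 3.
Row 1 now contains 4, leaving r1c3 = 2.
Row 1 now contains 2, so r1c1 = 1.
In row 3, 1 can only go at r3c3, so r3c3 = 1.
Cage b needs product 12, so r4c2 = 1.
In row 2, 1 can only go at r2c4, so r2c4 = 1.
Cage d has sum 6, leaving r2c3 = 4.
Column 3 already has 4, which forces r4c3 = 3.
Row 4 already has 3, leaving r4c4 = 2.
Row 2 now contains 4, which forces r2c2 = 2.
Cage c needs product 48, leaving r3c2 = 4.
Column 4 already has 2; hence r3c4 = 3.
Row 4 already has 3, which forces r4c1 = 4.
2 is placed in row 2, which forces r2c1 = 3.
3 is placed in row 3, leaving r3c1 = 2.
The full grid is 1 3 2 4 / 3 2 4 1 / 2 4 1 3 / 4 1 3 2.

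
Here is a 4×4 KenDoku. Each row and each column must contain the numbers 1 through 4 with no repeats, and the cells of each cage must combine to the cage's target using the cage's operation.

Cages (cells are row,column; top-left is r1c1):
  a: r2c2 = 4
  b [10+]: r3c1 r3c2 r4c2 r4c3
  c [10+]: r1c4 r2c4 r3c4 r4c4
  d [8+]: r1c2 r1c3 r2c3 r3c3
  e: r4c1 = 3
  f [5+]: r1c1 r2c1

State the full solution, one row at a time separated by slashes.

4 2 3 1 / 1 4 2 3 / 2 3 1 4 / 3 1 4 2

Cage a is given, so r2c2 = 4.
Cage e is a single given cell, so r4c1 = 3.
Cage f needs two cells with sum 5, which forces r1c1 = 4.
Cage f's pair has sum 5, leaving r2c1 = 1.
Column 1 now contains 1, leaving r3c1 = 2.
Cage b needs sum 10, leaving r3c2 = 3.
Cage d needs sum 8, so r1c2 = 2.
Cage d has sum 8; hence r1c3 = 3.
3 is placed in row 1; hence r1c4 = 1.
Cage d has sum 8, so r2c3 = 2.
Row 2 now contains 2, leaving r2c4 = 3.
Cage d has sum 8, so r3c3 = 1.
Column 4 now contains 1, leaving r3c4 = 4.
The 4 cells of cage b must have sum 10, leaving r4c2 = 1.
The 4 cells of cage b must have sum 10, leaving r4c3 = 4.
Column 4 already has 4, which forces r4c4 = 2.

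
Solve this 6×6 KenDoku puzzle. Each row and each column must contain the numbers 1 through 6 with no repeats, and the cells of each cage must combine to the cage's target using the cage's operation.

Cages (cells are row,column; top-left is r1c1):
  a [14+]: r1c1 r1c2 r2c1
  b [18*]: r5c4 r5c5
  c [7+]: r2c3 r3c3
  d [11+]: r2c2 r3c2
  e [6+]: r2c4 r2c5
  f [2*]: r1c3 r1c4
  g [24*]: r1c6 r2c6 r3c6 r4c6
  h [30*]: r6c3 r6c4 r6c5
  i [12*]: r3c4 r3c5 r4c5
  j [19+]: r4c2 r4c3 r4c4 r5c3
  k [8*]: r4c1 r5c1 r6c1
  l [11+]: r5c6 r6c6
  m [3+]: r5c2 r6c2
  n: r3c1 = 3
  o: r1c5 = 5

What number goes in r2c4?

Cage o is a single given cell; hence r1c5 = 5.
Cage n is a single given cell, so r3c1 = 3.
The only place for 4 in row 6 is r6c1.
The only place for 4 in row 1 is r1c6.
In row 1, 3 can only go at r1c2, so r1c2 = 3.
The 3 cells of cage a must have sum 14, which forces r1c1 = 6.
Cage a has sum 14; hence r2c1 = 5.
Row 2 now contains 5, so r2c2 = 6.
Column 2 already has 6, so r3c2 = 5.
The only place for 4 in row 4 is r4c2.
Row 5 needs a 4, and only r5c3 is open for it.
Cage c needs two cells with sum 7, so r2c3 = 1.
4 is placed in column 3, which forces r3c3 = 6.
6 is placed in column 3, leaving r4c3 = 5.
Row 4 already has 5; hence r4c4 = 6.
Column 4 already has 6, so r5c4 = 3.
Row 5 now contains 3; hence r5c5 = 6.
Row 5 now contains 6; hence r5c6 = 5.
Column 6 now contains 5, leaving r6c6 = 6.
1 is placed in column 3, leaving r1c3 = 2.
The two cells of cage f must have product 2, leaving r1c4 = 1.
Column 4 now contains 1; hence r3c4 = 4.
Row 3 now contains 4, leaving r3c5 = 1.
1 is placed in row 3; hence r3c6 = 2.
Cage i needs product 12, so r4c5 = 3.
Row 4 already has 3, so r4c6 = 1.
Column 3 now contains 2, leaving r6c3 = 3.
Cage h needs product 30, so r6c4 = 5.
3 is placed in column 5; hence r6c5 = 2.
Column 4 already has 4, so r2c4 = 2.
2 is placed in column 5, so r2c5 = 4.
Column 6 already has 2; hence r2c6 = 3.
Row 4 already has 1, which forces r4c1 = 2.
The 3 cells of cage k must have product 8; hence r5c1 = 1.
The two cells of cage m must have sum 3, which forces r5c2 = 2.
Row 6 already has 2, leaving r6c2 = 1.
Completed grid: 6 3 2 1 5 4 / 5 6 1 2 4 3 / 3 5 6 4 1 2 / 2 4 5 6 3 1 / 1 2 4 3 6 5 / 4 1 3 5 2 6.

2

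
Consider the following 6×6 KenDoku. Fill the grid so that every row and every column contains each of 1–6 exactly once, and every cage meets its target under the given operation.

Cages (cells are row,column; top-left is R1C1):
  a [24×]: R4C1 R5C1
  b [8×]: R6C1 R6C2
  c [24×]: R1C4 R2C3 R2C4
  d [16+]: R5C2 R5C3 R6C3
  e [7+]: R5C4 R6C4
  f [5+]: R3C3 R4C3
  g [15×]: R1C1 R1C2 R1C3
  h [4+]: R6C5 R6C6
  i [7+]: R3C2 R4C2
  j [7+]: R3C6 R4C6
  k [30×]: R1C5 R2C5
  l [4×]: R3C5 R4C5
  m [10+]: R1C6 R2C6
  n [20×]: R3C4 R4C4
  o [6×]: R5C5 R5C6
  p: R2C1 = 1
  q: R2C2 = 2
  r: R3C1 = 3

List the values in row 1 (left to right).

P is a freebie, so R2C1 = 1.
Cage q is given, which forces R2C2 = 2.
Cage r is a single given cell; hence R3C1 = 3.
Column 2 now contains 2; hence R6C2 = 4.
Column 1 already has 3, so R1C1 = 5.
5 is placed in row 1, which forces R1C5 = 6.
6 is placed in row 1, so R1C6 = 4.
Column 5 now contains 6, so R2C5 = 5.
Column 6 now contains 4, which forces R2C6 = 6.
4 is placed in row 6, so R6C1 = 2.
Cage c needs product 24, which forces R1C4 = 2.
The only place for 6 in row 3 is R3C2.
6 is placed in column 2, which forces R4C2 = 1.
Row 4 already has 1, which forces R4C5 = 4.
6 is placed in column 2, leaving R5C2 = 5.
The 3 cells of cage d must have sum 16, which forces R5C3 = 6.
Cage d has sum 16, leaving R6C3 = 5.
Column 2 now contains 1, which forces R1C2 = 3.
Cage g has product 15, which forces R1C3 = 1.
Cage f's pair has sum 5, leaving R3C3 = 2.
The two cells of cage n must have product 20, which forces R3C4 = 4.
Column 5 now contains 4; hence R3C5 = 1.
2 is placed in row 3; hence R3C6 = 5.
Row 4 already has 4, leaving R4C1 = 6.
Row 4 already has 4; hence R4C3 = 3.
Row 4 already has 4, so R4C4 = 5.
5 is placed in column 6, so R4C6 = 2.
Row 5 now contains 6, leaving R5C1 = 4.
Column 4 already has 4, so R5C4 = 1.
2 is placed in column 6, so R5C6 = 3.
1 is placed in column 5, which forces R6C5 = 3.
Column 6 already has 3, which forces R6C6 = 1.
Column 3 already has 3, leaving R2C3 = 4.
Column 4 already has 4; hence R2C4 = 3.
Row 5 already has 3; hence R5C5 = 2.
Row 6 already has 3; hence R6C4 = 6.
Filled in: 5 3 1 2 6 4 / 1 2 4 3 5 6 / 3 6 2 4 1 5 / 6 1 3 5 4 2 / 4 5 6 1 2 3 / 2 4 5 6 3 1.

5 3 1 2 6 4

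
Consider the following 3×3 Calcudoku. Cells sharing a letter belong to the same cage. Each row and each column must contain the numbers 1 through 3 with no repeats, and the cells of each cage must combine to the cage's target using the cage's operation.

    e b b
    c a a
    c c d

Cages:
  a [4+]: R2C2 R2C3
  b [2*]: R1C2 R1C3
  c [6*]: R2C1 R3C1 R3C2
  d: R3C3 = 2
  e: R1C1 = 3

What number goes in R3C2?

3

E is a freebie; hence R1C1 = 3.
D is a freebie, leaving R3C3 = 2.
Cage b's pair has product 2, so R1C2 = 2.
Column 3 already has 2, leaving R1C3 = 1.
Cage c has product 6, leaving R2C1 = 2.
1 is placed in column 3, so R2C3 = 3.
Row 3 now contains 2, which forces R3C1 = 1.
Cage c has product 6; hence R3C2 = 3.
3 is placed in row 2, leaving R2C2 = 1.
Filled in: 3 2 1 / 2 1 3 / 1 3 2.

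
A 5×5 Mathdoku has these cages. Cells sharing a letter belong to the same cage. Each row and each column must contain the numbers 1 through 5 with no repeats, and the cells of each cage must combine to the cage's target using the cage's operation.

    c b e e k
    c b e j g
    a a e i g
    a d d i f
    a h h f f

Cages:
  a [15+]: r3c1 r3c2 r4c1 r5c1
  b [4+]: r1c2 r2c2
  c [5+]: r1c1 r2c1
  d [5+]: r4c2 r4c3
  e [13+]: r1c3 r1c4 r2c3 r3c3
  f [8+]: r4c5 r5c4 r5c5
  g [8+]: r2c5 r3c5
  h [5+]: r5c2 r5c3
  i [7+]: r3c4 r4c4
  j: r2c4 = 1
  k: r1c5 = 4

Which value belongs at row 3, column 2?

5

Cage k is a single given cell; hence r1c5 = 4.
Cage j is given, which forces r2c4 = 1.
Cage b's pair has sum 4, leaving r1c2 = 1.
Row 2 already has 1, so r2c2 = 3.
Row 2 already has 3, so r2c5 = 5.
Column 5 now contains 5; hence r3c5 = 3.
Cage c's pair has sum 5, which forces r1c1 = 3.
3 is placed in row 1, so r1c3 = 5.
Row 1 already has 5, which forces r1c4 = 2.
Cage c's pair has sum 5, which forces r2c1 = 2.
Row 2 now contains 2; hence r2c3 = 4.
Cage f has sum 8, leaving r5c4 = 5.
Cage a needs sum 15, which forces r3c2 = 5.
The 4 cells of cage e must have sum 13, so r3c3 = 2.
Column 4 already has 5; hence r3c4 = 4.
The 4 cells of cage a must have sum 15, leaving r4c1 = 5.
Column 4 already has 5; hence r4c4 = 3.
Row 3 now contains 4, which forces r3c1 = 1.
The two cells of cage d must have sum 5, which forces r4c2 = 4.
Row 4 now contains 3; hence r4c3 = 1.
1 is placed in row 4, so r4c5 = 2.
Cage a has sum 15, so r5c1 = 4.
Column 2 already has 4, leaving r5c2 = 2.
Column 3 already has 1, which forces r5c3 = 3.
2 is placed in column 5, leaving r5c5 = 1.
Completed grid: 3 1 5 2 4 / 2 3 4 1 5 / 1 5 2 4 3 / 5 4 1 3 2 / 4 2 3 5 1.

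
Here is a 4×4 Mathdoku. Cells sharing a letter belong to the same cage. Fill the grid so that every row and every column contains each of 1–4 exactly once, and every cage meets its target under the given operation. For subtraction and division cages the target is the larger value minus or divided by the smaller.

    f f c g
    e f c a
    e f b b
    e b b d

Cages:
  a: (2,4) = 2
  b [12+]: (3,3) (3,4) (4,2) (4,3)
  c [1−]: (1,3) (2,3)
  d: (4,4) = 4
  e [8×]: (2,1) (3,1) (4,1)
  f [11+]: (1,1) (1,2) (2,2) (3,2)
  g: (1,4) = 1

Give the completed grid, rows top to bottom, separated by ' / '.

Cage g is a single given cell, leaving (1,4) = 1.
A is a freebie, leaving (2,4) = 2.
Cage d is a single given cell, leaving (4,4) = 4.
Cage b has sum 12; hence (3,3) = 4.
Column 4 now contains 4, which forces (3,4) = 3.
Cage c needs two cells with difference 1; hence (1,3) = 2.
The 3 cells of cage e must have product 8, so (2,1) = 4.
Row 2 now contains 4, so (2,2) = 3.
3 is placed in row 2, so (2,3) = 1.
Column 2 now contains 3, which forces (4,2) = 2.
Column 3 now contains 2, which forces (4,3) = 3.
Column 1 now contains 4; hence (1,1) = 3.
Column 2 now contains 3; hence (1,2) = 4.
Cage e has product 8; hence (3,1) = 2.
Column 2 already has 2, leaving (3,2) = 1.
Row 4 already has 2, so (4,1) = 1.

3 4 2 1 / 4 3 1 2 / 2 1 4 3 / 1 2 3 4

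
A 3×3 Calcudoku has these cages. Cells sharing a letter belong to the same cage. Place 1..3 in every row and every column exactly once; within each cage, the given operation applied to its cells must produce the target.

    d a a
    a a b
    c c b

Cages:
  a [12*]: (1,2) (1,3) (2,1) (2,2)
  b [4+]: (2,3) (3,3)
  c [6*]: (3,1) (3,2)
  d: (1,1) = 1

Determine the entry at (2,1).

2

Cage d is a single given cell; hence (1,1) = 1.
Cage a has product 12, which forces (2,1) = 2.
The 4 cells of cage a must have product 12, so (2,2) = 1.
Row 2 now contains 1, which forces (2,3) = 3.
Column 1 already has 2, so (3,1) = 3.
Row 3 already has 3, leaving (3,2) = 2.
Column 3 already has 3; hence (3,3) = 1.
Column 2 now contains 2, leaving (1,2) = 3.
Column 3 already has 3, leaving (1,3) = 2.
The full grid is 1 3 2 / 2 1 3 / 3 2 1.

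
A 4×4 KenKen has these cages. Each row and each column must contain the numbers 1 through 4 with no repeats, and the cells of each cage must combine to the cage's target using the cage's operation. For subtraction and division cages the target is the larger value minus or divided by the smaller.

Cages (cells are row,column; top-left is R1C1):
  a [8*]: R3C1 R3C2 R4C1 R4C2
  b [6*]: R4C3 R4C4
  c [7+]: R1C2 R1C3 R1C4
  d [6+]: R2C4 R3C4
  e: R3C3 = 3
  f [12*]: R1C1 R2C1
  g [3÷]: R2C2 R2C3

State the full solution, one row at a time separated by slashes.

Cage e is given; hence R3C3 = 3.
3 is placed in column 3, so R4C3 = 2.
Row 4 now contains 2, so R4C4 = 3.
The two cells of cage g must have quotient 3, leaving R2C2 = 3.
3 is placed in column 3, which forces R2C3 = 1.
Cage f's pair has product 12, leaving R1C1 = 3.
Column 3 now contains 1, so R1C3 = 4.
3 is placed in row 2, so R2C1 = 4.
Row 2 now contains 4, which forces R2C4 = 2.
2 is placed in column 4, which forces R3C4 = 4.
4 is placed in column 1, which forces R4C1 = 1.
1 is placed in row 4, leaving R4C2 = 4.
The 3 cells of cage c must have sum 7, leaving R1C2 = 2.
2 is placed in column 4, so R1C4 = 1.
Column 1 now contains 1, so R3C1 = 2.
The 4 cells of cage a must have product 8; hence R3C2 = 1.

3 2 4 1 / 4 3 1 2 / 2 1 3 4 / 1 4 2 3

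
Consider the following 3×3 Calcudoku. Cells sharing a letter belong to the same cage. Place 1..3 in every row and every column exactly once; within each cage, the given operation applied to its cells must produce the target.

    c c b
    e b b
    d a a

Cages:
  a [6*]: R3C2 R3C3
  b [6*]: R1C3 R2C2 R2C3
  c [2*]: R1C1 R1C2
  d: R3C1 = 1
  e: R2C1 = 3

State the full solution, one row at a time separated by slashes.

2 1 3 / 3 2 1 / 1 3 2

Cage e is given, so R2C1 = 3.
Cage d is given, leaving R3C1 = 1.
1 is placed in column 1, which forces R1C1 = 2.
Cage c needs two cells with product 2, leaving R1C2 = 1.
The 3 cells of cage b must have product 6, so R1C3 = 3.
Column 2 now contains 1, leaving R2C2 = 2.
Row 2 now contains 2, leaving R2C3 = 1.
2 is placed in column 2, leaving R3C2 = 3.
Column 3 already has 3, leaving R3C3 = 2.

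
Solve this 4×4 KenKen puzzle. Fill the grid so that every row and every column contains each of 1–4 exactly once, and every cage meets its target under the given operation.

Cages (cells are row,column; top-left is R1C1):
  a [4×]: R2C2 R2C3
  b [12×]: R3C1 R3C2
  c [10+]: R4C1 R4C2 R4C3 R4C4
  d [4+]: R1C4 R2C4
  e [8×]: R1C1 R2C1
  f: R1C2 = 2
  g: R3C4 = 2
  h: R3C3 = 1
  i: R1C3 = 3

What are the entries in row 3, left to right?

3 4 1 2

F is a freebie, leaving R1C2 = 2.
Cage i is a single given cell, so R1C3 = 3.
3 is placed in row 1, so R1C4 = 1.
Column 4 already has 1, leaving R2C4 = 3.
H is a freebie, so R3C3 = 1.
Cage g is given, so R3C4 = 2.
Column 4 now contains 2, leaving R4C4 = 4.
Row 1 already has 2, so R1C1 = 4.
The two cells of cage e must have product 8; hence R2C1 = 2.
Cage a needs two cells with product 4; hence R2C2 = 1.
Column 3 already has 1; hence R2C3 = 4.
Column 1 already has 4, which forces R3C1 = 3.
Row 3 now contains 3; hence R3C2 = 4.
Column 1 now contains 3; hence R4C1 = 1.
1 is placed in column 2, leaving R4C2 = 3.
Row 4 already has 4, which forces R4C3 = 2.
Filled in: 4 2 3 1 / 2 1 4 3 / 3 4 1 2 / 1 3 2 4.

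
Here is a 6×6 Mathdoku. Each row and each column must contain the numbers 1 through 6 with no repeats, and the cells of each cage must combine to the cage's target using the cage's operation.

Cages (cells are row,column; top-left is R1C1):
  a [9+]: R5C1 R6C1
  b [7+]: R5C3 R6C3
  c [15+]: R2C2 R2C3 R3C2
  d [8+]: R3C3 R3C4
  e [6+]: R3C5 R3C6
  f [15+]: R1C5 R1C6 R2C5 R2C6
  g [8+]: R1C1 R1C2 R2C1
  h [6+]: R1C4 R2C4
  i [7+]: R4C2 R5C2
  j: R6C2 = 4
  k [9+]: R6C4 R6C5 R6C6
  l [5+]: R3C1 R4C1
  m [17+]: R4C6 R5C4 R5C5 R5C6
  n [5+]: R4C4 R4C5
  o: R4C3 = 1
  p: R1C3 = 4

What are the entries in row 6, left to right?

Cage p is a single given cell; hence R1C3 = 4.
Cage o is given, which forces R4C3 = 1.
Cage j is a single given cell, leaving R6C2 = 4.
Cage c has sum 15, leaving R2C2 = 3.
Cage c has sum 15, leaving R2C3 = 6.
Cage c has sum 15, which forces R3C2 = 6.
Row 4 needs a 6, and only R4C6 is open for it.
Row 4 needs a 4, and only R4C1 is open for it.
Cage l needs two cells with sum 5, so R3C1 = 1.
The 3 cells of cage g must have sum 8, so R1C2 = 1.
Row 1 needs a 6, and only R1C5 is open for it.
In row 1, 3 can only go at R1C6, so R1C6 = 3.
Row 4 needs a 5, and only R4C2 is open for it.
Column 2 now contains 5, so R5C2 = 2.
Row 5 already has 2; hence R5C3 = 5.
5 is placed in column 3, so R6C3 = 2.
5 is placed in column 3, leaving R3C3 = 3.
The two cells of cage d must have sum 8, which forces R3C4 = 5.
Cage m has sum 17, which forces R5C4 = 6.
5 is placed in column 4, which forces R1C4 = 2.
The two cells of cage h must have sum 6, which forces R2C4 = 4.
Column 4 now contains 2, so R4C4 = 3.
3 is placed in row 4; hence R4C5 = 2.
Row 5 now contains 6, leaving R5C1 = 3.
Cage a needs two cells with sum 9, so R6C1 = 6.
Column 4 now contains 3, leaving R6C4 = 1.
1 is placed in row 6; hence R6C6 = 5.
Row 1 now contains 2, which forces R1C1 = 5.
Cage g has sum 8; hence R2C1 = 2.
Cage f has sum 15, so R2C5 = 5.
Cage f needs sum 15, leaving R2C6 = 1.
2 is placed in column 5, leaving R3C5 = 4.
Cage e needs two cells with sum 6, which forces R3C6 = 2.
4 is placed in column 5; hence R5C5 = 1.
Column 6 already has 1; hence R5C6 = 4.
Row 6 already has 5, so R6C5 = 3.
The full grid is 5 1 4 2 6 3 / 2 3 6 4 5 1 / 1 6 3 5 4 2 / 4 5 1 3 2 6 / 3 2 5 6 1 4 / 6 4 2 1 3 5.

6 4 2 1 3 5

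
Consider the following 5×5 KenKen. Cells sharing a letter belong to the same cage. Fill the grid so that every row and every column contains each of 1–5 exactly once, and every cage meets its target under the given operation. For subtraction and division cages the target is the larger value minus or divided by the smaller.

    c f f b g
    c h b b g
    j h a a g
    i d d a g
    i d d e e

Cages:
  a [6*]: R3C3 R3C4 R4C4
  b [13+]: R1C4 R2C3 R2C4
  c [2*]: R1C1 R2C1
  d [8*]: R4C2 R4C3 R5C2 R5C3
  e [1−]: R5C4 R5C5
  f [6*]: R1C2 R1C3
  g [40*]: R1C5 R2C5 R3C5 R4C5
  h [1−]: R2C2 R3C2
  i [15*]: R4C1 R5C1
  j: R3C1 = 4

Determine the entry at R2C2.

4

Cage j is given; hence R3C1 = 4.
Column 2 needs a 5, and only R3C2 is open for it.
Cage h needs two cells with difference 1, which forces R2C2 = 4.
4 is placed in row 2; hence R2C3 = 5.
Row 2 now contains 5, so R2C4 = 3.
Cage b needs sum 13; hence R1C4 = 5.
Row 1 already has 5, which forces R1C5 = 4.
Cage a needs product 6, leaving R3C3 = 3.
Column 5 already has 4, leaving R4C5 = 5.
Cage f needs two cells with product 6; hence R1C2 = 3.
Column 3 now contains 3, so R1C3 = 2.
5 is placed in row 4, leaving R4C1 = 3.
Cage i's pair has product 15; hence R5C1 = 5.
Row 1 now contains 2; hence R1C1 = 1.
Cage c needs two cells with product 2, which forces R2C1 = 2.
Row 2 already has 2, leaving R2C5 = 1.
Column 5 already has 1, so R3C5 = 2.
2 is placed in column 5, leaving R5C5 = 3.
Row 3 now contains 2; hence R3C4 = 1.
The 3 cells of cage a must have product 6, so R4C4 = 2.
Column 4 now contains 2, so R5C4 = 4.
Row 4 now contains 2, which forces R4C2 = 1.
Cage d has product 8, leaving R4C3 = 4.
Cage d has product 8; hence R5C2 = 2.
Row 5 already has 4, leaving R5C3 = 1.
Filled in: 1 3 2 5 4 / 2 4 5 3 1 / 4 5 3 1 2 / 3 1 4 2 5 / 5 2 1 4 3.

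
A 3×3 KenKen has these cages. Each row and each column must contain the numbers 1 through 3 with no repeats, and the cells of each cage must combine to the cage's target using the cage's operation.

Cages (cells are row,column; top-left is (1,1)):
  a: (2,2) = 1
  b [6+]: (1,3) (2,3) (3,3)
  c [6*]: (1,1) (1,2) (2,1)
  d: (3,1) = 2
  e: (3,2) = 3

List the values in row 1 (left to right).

Cage a is a single given cell, leaving (2,2) = 1.
D is a freebie; hence (3,1) = 2.
Cage e is a single given cell; hence (3,2) = 3.
Row 3 already has 3, so (3,3) = 1.
Cage c has product 6; hence (1,1) = 1.
Column 2 now contains 3; hence (1,2) = 2.
Row 1 now contains 2, so (1,3) = 3.
2 is placed in column 1, so (2,1) = 3.
Column 3 now contains 3, so (2,3) = 2.
The full grid is 1 2 3 / 3 1 2 / 2 3 1.

1 2 3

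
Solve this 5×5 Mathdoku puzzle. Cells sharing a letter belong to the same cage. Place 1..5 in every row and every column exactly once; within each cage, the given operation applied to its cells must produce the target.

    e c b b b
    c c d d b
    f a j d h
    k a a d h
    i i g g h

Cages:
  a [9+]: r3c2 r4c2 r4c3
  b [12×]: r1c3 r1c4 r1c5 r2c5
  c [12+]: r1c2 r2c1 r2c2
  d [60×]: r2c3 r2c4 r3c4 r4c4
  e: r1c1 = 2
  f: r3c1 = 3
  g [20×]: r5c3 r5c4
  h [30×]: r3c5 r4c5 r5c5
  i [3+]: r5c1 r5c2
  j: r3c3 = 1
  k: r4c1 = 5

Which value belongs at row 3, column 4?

Cage e is a single given cell, so r1c1 = 2.
F is a freebie; hence r3c1 = 3.
J is a freebie, so r3c3 = 1.
Cage k is a single given cell; hence r4c1 = 5.
Column 1 already has 2, leaving r5c1 = 1.
Row 5 now contains 1; hence r5c2 = 2.
Cage b has product 12; hence r1c4 = 1.
5 is placed in column 1, which forces r2c1 = 4.
Cage b has product 12; hence r2c5 = 1.
Cage d has product 60, so r2c3 = 2.
Cage a has sum 9, so r4c2 = 1.
In row 1, 5 can only go at r1c2, so r1c2 = 5.
Column 2 already has 5, so r2c2 = 3.
Row 2 already has 3, leaving r2c4 = 5.
Column 2 already has 5, so r3c2 = 4.
Column 4 now contains 5, so r3c4 = 2.
Row 3 now contains 2, leaving r3c5 = 5.
The 3 cells of cage a must have sum 9, so r4c3 = 4.
2 is placed in column 4, so r4c4 = 3.
3 is placed in row 4, so r4c5 = 2.
Column 3 already has 4; hence r5c3 = 5.
Column 4 now contains 5, so r5c4 = 4.
Column 5 already has 5; hence r5c5 = 3.
Column 3 already has 4, leaving r1c3 = 3.
3 is placed in column 5; hence r1c5 = 4.
Completed grid: 2 5 3 1 4 / 4 3 2 5 1 / 3 4 1 2 5 / 5 1 4 3 2 / 1 2 5 4 3.

2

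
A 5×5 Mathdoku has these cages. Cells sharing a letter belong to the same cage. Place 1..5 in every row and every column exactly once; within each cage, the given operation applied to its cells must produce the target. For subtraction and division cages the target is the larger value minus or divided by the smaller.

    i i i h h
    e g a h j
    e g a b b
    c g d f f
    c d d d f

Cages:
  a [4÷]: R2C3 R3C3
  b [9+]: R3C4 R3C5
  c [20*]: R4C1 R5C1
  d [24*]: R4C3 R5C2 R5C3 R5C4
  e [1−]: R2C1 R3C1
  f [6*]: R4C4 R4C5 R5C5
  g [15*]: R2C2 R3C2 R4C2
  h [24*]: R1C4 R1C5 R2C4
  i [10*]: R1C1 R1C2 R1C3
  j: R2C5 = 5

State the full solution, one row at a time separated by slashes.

1 2 5 4 3 / 3 1 4 2 5 / 2 3 1 5 4 / 4 5 2 3 1 / 5 4 3 1 2

Cage j is a single given cell, so R2C5 = 5.
5 is placed in column 5, so R3C5 = 4.
Cage a's pair has quotient 4, so R2C3 = 4.
4 is placed in row 3, leaving R3C3 = 1.
4 is placed in row 3; hence R3C4 = 5.
Cage h has product 24, which forces R1C4 = 4.
The 3 cells of cage g must have product 15, leaving R2C2 = 1.
Row 3 already has 5, which forces R3C2 = 3.
The 3 cells of cage g must have product 15, so R4C2 = 5.
Column 2 now contains 1, so R5C2 = 4.
Column 4 now contains 4; hence R5C4 = 1.
Cage i has product 10, leaving R1C1 = 1.
Column 2 already has 5, which forces R1C2 = 2.
Cage i has product 10, which forces R1C3 = 5.
Row 1 now contains 2, leaving R1C5 = 3.
Cage e's pair has difference 1, leaving R2C1 = 3.
Row 2 now contains 3, leaving R2C4 = 2.
3 is placed in row 3, so R3C1 = 2.
Row 4 already has 5, which forces R4C1 = 4.
Column 4 already has 2, which forces R4C4 = 3.
Cage f needs product 6, which forces R4C5 = 1.
Row 5 already has 4, which forces R5C1 = 5.
Column 5 already has 3; hence R5C5 = 2.
3 is placed in row 4, leaving R4C3 = 2.
Row 5 now contains 2, so R5C3 = 3.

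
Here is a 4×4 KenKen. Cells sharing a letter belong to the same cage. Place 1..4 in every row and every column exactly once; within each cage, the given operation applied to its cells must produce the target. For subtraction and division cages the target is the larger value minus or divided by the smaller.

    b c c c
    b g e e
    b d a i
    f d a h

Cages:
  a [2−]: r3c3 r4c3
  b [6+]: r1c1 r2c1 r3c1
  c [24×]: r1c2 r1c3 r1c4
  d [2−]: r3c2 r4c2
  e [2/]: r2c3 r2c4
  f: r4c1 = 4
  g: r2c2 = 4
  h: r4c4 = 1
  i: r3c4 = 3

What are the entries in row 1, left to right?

Cage g is a single given cell, so r2c2 = 4.
Cage i is given, so r3c4 = 3.
Cage f is given, which forces r4c1 = 4.
Cage h is given; hence r4c4 = 1.
Cage e needs two cells with quotient 2; hence r2c3 = 1.
Column 4 already has 1, so r2c4 = 2.
Cage d needs two cells with difference 2, so r3c2 = 1.
1 is placed in column 3; hence r3c3 = 4.
The two cells of cage d must have difference 2, which forces r4c2 = 3.
Row 4 already has 3, leaving r4c3 = 2.
Cage b has sum 6; hence r1c1 = 1.
3 is placed in column 2; hence r1c2 = 2.
Column 3 already has 2, so r1c3 = 3.
2 is placed in column 4, which forces r1c4 = 4.
Row 2 already has 2, which forces r2c1 = 3.
Row 3 now contains 1, so r3c1 = 2.
Completed grid: 1 2 3 4 / 3 4 1 2 / 2 1 4 3 / 4 3 2 1.

1 2 3 4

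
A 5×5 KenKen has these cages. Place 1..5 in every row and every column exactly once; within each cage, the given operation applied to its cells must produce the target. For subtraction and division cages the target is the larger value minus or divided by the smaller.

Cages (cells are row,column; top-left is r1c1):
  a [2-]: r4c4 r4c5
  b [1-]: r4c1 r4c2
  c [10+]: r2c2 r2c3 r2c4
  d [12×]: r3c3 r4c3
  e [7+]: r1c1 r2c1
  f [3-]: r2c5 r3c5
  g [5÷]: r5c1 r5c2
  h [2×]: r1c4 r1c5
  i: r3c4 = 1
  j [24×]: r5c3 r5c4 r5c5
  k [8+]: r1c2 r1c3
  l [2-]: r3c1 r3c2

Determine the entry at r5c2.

Cage i is a single given cell, which forces r3c4 = 1.
Column 4 already has 1, so r1c4 = 2.
Cage h's pair has product 2, which forces r1c5 = 1.
The only place for 4 in row 1 is r1c1.
Cage e needs two cells with sum 7, so r2c1 = 3.
Row 2 needs a 2, and only r2c5 is open for it.
Column 5 already has 2; hence r3c5 = 5.
Column 5 now contains 5, so r4c5 = 3.
Cage j needs product 24, leaving r5c3 = 2.
3 is placed in column 5, which forces r5c5 = 4.
Row 3 now contains 5, leaving r3c1 = 2.
Cage l's pair has difference 2, leaving r3c2 = 4.
Cage d's pair has product 12; hence r3c3 = 3.
Row 4 now contains 3, leaving r4c3 = 4.
Row 4 now contains 3; hence r4c4 = 5.
Row 5 already has 4, leaving r5c4 = 3.
Cage k needs two cells with sum 8, so r1c2 = 3.
3 is placed in column 3, leaving r1c3 = 5.
Column 3 now contains 5; hence r2c3 = 1.
Column 4 now contains 5, which forces r2c4 = 4.
Row 4 now contains 5; hence r4c1 = 1.
The two cells of cage b must have difference 1, so r4c2 = 2.
Column 1 already has 1, so r5c1 = 5.
5 is placed in row 5; hence r5c2 = 1.
Row 2 already has 1, leaving r2c2 = 5.
The full grid is 4 3 5 2 1 / 3 5 1 4 2 / 2 4 3 1 5 / 1 2 4 5 3 / 5 1 2 3 4.

1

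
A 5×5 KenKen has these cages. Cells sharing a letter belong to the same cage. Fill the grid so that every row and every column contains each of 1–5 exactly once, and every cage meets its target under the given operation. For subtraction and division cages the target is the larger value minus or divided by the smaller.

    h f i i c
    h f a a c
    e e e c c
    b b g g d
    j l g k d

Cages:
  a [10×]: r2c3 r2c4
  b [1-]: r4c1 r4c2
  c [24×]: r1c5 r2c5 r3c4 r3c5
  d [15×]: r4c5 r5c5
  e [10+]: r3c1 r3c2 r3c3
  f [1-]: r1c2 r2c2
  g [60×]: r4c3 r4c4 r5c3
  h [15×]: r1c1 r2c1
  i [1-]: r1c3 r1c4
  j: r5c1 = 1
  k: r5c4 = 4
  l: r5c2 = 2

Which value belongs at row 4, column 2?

J is a freebie, leaving r5c1 = 1.
L is a freebie, so r5c2 = 2.
Cage k is a single given cell; hence r5c4 = 4.
The 3 cells of cage g must have product 60; hence r4c3 = 4.
Cage b needs two cells with difference 1, leaving r4c1 = 2.
The only place for 1 in row 2 is r2c5.
Row 2 needs a 4, and only r2c2 is open for it.
In row 1, 4 can only go at r1c5, so r1c5 = 4.
The only place for 3 in row 2 is r2c1.
Column 1 already has 3, leaving r1c1 = 5.
5 is placed in row 1, leaving r1c2 = 3.
Column 1 now contains 5; hence r3c1 = 4.
3 is placed in column 2, leaving r4c2 = 1.
Column 2 already has 1, so r3c2 = 5.
Cage e needs sum 10, leaving r3c3 = 1.
1 is placed in column 3, leaving r1c3 = 2.
The two cells of cage i must have difference 1, which forces r1c4 = 1.
2 is placed in column 3, so r2c3 = 5.
5 is placed in row 2, leaving r2c4 = 2.
2 is placed in column 4; hence r3c4 = 3.
3 is placed in row 3, leaving r3c5 = 2.
3 is placed in column 4, which forces r4c4 = 5.
5 is placed in row 4; hence r4c5 = 3.
Column 3 now contains 5, which forces r5c3 = 3.
Column 5 already has 3, which forces r5c5 = 5.
Filled in: 5 3 2 1 4 / 3 4 5 2 1 / 4 5 1 3 2 / 2 1 4 5 3 / 1 2 3 4 5.

1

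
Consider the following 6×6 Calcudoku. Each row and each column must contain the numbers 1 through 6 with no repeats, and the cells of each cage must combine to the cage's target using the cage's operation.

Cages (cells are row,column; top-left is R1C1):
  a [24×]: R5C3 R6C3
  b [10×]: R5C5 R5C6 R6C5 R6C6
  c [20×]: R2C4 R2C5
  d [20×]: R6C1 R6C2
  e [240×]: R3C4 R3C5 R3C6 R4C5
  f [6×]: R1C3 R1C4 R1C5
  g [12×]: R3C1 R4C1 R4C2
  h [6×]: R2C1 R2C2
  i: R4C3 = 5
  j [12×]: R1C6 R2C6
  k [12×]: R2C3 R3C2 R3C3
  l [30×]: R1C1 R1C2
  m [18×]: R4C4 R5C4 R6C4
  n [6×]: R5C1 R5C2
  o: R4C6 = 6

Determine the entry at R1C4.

2

Cage i is a single given cell, leaving R4C3 = 5.
O is a freebie, which forces R4C6 = 6.
In row 1, 4 can only go at R1C6, so R1C6 = 4.
4 is placed in column 6; hence R2C6 = 3.
The only place for 2 in row 2 is R2C3.
Row 5 needs a 4, and only R5C3 is open for it.
Column 3 now contains 4, which forces R6C3 = 6.
Cage m needs product 18; hence R5C4 = 6.
Row 6 needs a 3, and only R6C4 is open for it.
3 is placed in column 4, leaving R4C4 = 1.
Column 4 already has 1, leaving R1C4 = 2.
The only place for 4 in row 3 is R3C4.
Column 4 now contains 4, which forces R2C4 = 5.
Cage c's pair has product 20; hence R2C5 = 4.
Cage e needs product 240, so R3C6 = 5.
Column 5 already has 4, which forces R4C5 = 2.
Cage g needs product 12; hence R3C1 = 1.
1 is placed in row 3, which forces R3C3 = 3.
The 4 cells of cage e must have product 240, which forces R3C5 = 6.
3 is placed in column 3; hence R1C3 = 1.
Cage f has product 6, leaving R1C5 = 3.
1 is placed in column 1; hence R2C1 = 6.
Cage h's pair has product 6, which forces R2C2 = 1.
Row 3 now contains 6, leaving R3C2 = 2.
2 is placed in column 2, leaving R5C2 = 3.
Column 1 already has 6, so R1C1 = 5.
The two cells of cage l must have product 30, leaving R1C2 = 6.
Cage g has product 12, leaving R4C1 = 3.
3 is placed in column 2, so R4C2 = 4.
Row 5 now contains 3; hence R5C1 = 2.
2 is placed in row 5; hence R5C6 = 1.
Column 1 now contains 5, so R6C1 = 4.
Column 2 already has 4, which forces R6C2 = 5.
Row 6 already has 5, leaving R6C5 = 1.
Column 6 now contains 1; hence R6C6 = 2.
1 is placed in row 5; hence R5C5 = 5.
The full grid is 5 6 1 2 3 4 / 6 1 2 5 4 3 / 1 2 3 4 6 5 / 3 4 5 1 2 6 / 2 3 4 6 5 1 / 4 5 6 3 1 2.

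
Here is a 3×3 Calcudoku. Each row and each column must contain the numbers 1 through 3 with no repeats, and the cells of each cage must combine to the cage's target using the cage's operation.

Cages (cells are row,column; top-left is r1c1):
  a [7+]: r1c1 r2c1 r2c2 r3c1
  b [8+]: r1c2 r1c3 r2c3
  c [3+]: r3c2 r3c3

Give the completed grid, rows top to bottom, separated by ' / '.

The 3 cells of cage b must have sum 8, so r1c2 = 3.
Cage b has sum 8, so r1c3 = 2.
Cage a has sum 7, so r2c2 = 1.
The 3 cells of cage b must have sum 8, which forces r2c3 = 3.
1 is placed in column 2, leaving r3c2 = 2.
Column 3 now contains 2; hence r3c3 = 1.
Row 1 now contains 2; hence r1c1 = 1.
Row 2 already has 3, which forces r2c1 = 2.
Row 3 now contains 1; hence r3c1 = 3.

1 3 2 / 2 1 3 / 3 2 1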